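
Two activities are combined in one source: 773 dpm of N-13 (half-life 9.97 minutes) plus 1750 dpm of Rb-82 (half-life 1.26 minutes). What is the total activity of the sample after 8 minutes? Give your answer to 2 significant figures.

460 dpm

N-13: 773 × (1/2)^(8/9.97) = 773 × (1/2)^0.80241 ≈ 443.23 dpm.
Rb-82: 1750 × (1/2)^(8/1.26) = 1750 × (1/2)^6.3492 ≈ 21.465 dpm.
Total = 443.23 + 21.465 ≈ 464.7 dpm.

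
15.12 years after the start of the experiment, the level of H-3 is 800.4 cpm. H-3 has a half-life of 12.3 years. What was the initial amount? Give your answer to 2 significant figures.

1900 cpm

Number of half-lives elapsed: n = 15.12/12.3 ≈ 1.2293.
A₀ = A × 2^n = 800.4 × 2^1.2293 = 800.4 × 2.3445 ≈ 1876.5 cpm.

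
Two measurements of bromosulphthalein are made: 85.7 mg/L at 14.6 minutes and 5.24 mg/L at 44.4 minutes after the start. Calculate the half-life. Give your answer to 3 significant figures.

Over Δt = 44.4 − 14.6 = 29.8 minutes, the level fell by a factor of 85.7/5.24 ≈ 16.355.
n = log₂(16.355) ≈ 4.0317 half-lives, so t½ = 29.8/4.0317 ≈ 7.3915 minutes.

7.39 minutes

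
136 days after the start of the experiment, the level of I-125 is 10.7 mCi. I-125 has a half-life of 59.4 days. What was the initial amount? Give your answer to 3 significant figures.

Number of half-lives elapsed: n = 136/59.4 ≈ 2.2896.
A₀ = A × 2^n = 10.7 × 2^2.2896 = 10.7 × 4.8891 ≈ 52.313 mCi.

52.3 mCi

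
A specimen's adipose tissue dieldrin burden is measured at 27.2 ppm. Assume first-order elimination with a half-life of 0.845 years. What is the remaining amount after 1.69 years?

6.8 ppm

Elapsed time is 2 half-lives (1.69/0.845).
Each half-life halves the amount: 27.2 × (1/2)^2 = 27.2/4 = 6.8 ppm.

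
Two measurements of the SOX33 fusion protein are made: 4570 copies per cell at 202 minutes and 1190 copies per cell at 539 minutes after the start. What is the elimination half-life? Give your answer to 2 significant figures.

170 minutes

Over Δt = 539 − 202 = 337 minutes, the level fell by a factor of 4570/1190 ≈ 3.8403.
n = log₂(3.8403) ≈ 1.9412 half-lives, so t½ = 337/1.9412 ≈ 173.6 minutes.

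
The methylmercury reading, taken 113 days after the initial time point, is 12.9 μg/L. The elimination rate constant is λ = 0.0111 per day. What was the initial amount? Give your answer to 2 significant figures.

t½ = ln 2 / λ = 0.69315 / 0.0111 ≈ 62.446 days.
Number of half-lives elapsed: n = 113/62.446 ≈ 1.8096.
A₀ = A × 2^n = 12.9 × 2^1.8096 = 12.9 × 3.5054 ≈ 45.219 μg/L.

45 μg/L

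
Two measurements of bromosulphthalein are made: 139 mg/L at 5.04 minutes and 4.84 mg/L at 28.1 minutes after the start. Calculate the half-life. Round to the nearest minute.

Over Δt = 28.1 − 5.04 = 23.06 minutes, the level fell by a factor of 139/4.84 ≈ 28.719.
n = log₂(28.719) ≈ 4.8439 half-lives, so t½ = 23.06/4.8439 ≈ 4.7606 minutes.

5 minutes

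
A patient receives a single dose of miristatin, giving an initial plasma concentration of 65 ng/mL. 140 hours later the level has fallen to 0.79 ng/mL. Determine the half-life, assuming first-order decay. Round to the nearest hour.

A/A₀ = 0.79/65 ≈ 0.012154.
n = log₂(82.278) ≈ 6.3624 half-lives elapsed in 140 hours.
t½ = 140/6.3624 ≈ 22.004 hours.

22 hours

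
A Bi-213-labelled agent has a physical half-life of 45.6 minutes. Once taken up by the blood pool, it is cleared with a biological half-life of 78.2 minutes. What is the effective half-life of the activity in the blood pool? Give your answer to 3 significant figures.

1/t_eff = 1/t_phys + 1/t_biol = 1/45.6 + 1/78.2 = 0.034718 per minute.
t_eff = 45.6 × 78.2 / (45.6 + 78.2) ≈ 28.804 minutes.

28.8 minutes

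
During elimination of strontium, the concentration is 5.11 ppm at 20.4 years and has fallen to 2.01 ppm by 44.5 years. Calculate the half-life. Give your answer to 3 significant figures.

17.9 years

Over Δt = 44.5 − 20.4 = 24.1 years, the level fell by a factor of 5.11/2.01 ≈ 2.5423.
n = log₂(2.5423) ≈ 1.3461 half-lives, so t½ = 24.1/1.3461 ≈ 17.903 years.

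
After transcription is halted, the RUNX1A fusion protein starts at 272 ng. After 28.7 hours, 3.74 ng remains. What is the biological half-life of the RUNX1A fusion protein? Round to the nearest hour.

A/A₀ = 3.74/272 ≈ 0.01375.
n = log₂(72.727) ≈ 6.1844 half-lives elapsed in 28.7 hours.
t½ = 28.7/6.1844 ≈ 4.6407 hours.

5 hours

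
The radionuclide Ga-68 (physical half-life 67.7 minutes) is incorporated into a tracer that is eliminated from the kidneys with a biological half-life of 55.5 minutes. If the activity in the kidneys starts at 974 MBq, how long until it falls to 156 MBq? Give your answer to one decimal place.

1/t_eff = 1/t_phys + 1/t_biol = 1/67.7 + 1/55.5 = 0.032789 per minute.
t_eff = 67.7 × 55.5 / (67.7 + 55.5) ≈ 30.498 minutes.
n = log₂(974/156) ≈ 2.6424; t = 2.6424 × 30.498 ≈ 80.587 minutes.

80.6 minutes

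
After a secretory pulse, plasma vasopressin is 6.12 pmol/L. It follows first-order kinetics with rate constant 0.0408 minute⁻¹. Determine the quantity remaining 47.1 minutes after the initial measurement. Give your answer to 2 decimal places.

0.90 pmol/L

t½ = ln 2 / λ = 0.69315 / 0.0408 ≈ 16.989 minutes.
Number of half-lives: n = 47.1/16.989 ≈ 2.7724.
Remaining = 6.12 × (1/2)^2.7724 = 6.12 × 0.14636 ≈ 0.89573 pmol/L.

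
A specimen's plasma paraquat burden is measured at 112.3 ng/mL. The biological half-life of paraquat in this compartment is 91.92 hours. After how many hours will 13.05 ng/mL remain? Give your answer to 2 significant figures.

290 hours

Fraction remaining = 13.05/112.3 ≈ 0.11621.
n = log₂(112.3/13.05) = ln(8.6054)/ln 2 ≈ 3.1052 half-lives.
t = n × t½ = 3.1052 × 91.92 ≈ 285.43 hours.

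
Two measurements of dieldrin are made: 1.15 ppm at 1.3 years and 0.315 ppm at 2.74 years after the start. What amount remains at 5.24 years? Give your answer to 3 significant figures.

Over Δt = 2.74 − 1.3 = 1.44 years, the level fell by a factor of 1.15/0.315 ≈ 3.6508.
n = log₂(3.6508) ≈ 1.8682 half-lives, so t½ = 1.44/1.8682 ≈ 0.77079 years.
From t = 2.74 to t = 5.24: 0.315 × (1/2)^((5.24−2.74)/0.77079) ≈ 0.033262 ppm.

0.0333 ppm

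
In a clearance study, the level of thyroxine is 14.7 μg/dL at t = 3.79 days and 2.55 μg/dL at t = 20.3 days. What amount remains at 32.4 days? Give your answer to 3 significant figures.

Over Δt = 20.3 − 3.79 = 16.51 days, the level fell by a factor of 14.7/2.55 ≈ 5.7647.
n = log₂(5.7647) ≈ 2.5272 half-lives, so t½ = 16.51/2.5272 ≈ 6.5328 days.
From t = 20.3 to t = 32.4: 2.55 × (1/2)^((32.4−20.3)/6.5328) ≈ 0.70628 μg/dL.

0.706 μg/dL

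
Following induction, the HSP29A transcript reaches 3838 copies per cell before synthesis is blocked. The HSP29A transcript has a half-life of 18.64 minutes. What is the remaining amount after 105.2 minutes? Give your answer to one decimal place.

76.8 copies per cell

Number of half-lives: n = 105.2/18.64 ≈ 5.6438.
Remaining = 3838 × (1/2)^5.6438 = 3838 × 0.020001 ≈ 76.764 copies per cell.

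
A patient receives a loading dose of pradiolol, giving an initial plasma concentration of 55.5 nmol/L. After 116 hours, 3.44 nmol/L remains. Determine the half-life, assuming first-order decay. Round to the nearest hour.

29 hours

A/A₀ = 3.44/55.5 ≈ 0.061982.
n = log₂(16.134) ≈ 4.012 half-lives elapsed in 116 hours.
t½ = 116/4.012 ≈ 28.913 hours.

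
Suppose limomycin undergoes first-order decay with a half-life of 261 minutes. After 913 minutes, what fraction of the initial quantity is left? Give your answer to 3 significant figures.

n = 913/261 ≈ 3.4981 half-lives.
Fraction remaining = (1/2)^3.4981 ≈ 0.088506.

0.0885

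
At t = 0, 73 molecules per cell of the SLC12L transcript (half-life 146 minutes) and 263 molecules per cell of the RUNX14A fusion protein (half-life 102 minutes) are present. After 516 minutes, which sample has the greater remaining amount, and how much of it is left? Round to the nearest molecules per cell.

RUNX14A fusion protein, 8 molecules per cell

SLC12L transcript: 73 × (1/2)^3.5342 ≈ 6.301 molecules per cell.
RUNX14A fusion protein: 263 × (1/2)^5.0588 ≈ 7.8904 molecules per cell.
RUNX14A fusion protein has more remaining, at ≈ 7.8904 molecules per cell.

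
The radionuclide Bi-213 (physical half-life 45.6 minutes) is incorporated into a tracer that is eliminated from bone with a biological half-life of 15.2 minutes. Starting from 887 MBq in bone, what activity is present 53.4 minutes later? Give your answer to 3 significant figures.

1/t_eff = 1/t_phys + 1/t_biol = 1/45.6 + 1/15.2 = 0.087719 per minute.
t_eff = 45.6 × 15.2 / (45.6 + 15.2) ≈ 11.4 minutes.
Remaining = 887 × (1/2)^(53.4/11.4) = 887 × (1/2)^4.6842 ≈ 34.501 MBq.

34.5 MBq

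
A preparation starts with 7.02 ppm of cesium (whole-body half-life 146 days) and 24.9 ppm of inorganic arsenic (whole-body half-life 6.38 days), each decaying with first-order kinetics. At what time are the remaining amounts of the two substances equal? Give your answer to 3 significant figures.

Set 7.02·(1/2)^(t/146) = 24.9·(1/2)^(t/6.38).
Taking log₂: log₂(7.02/24.9) = t·(1/146 − 1/6.38).
log₂(0.28193) = -1.8266; 1/146 − 1/6.38 = -0.14989.
t = -1.8266 / -0.14989 ≈ 12.186 days.

12.2 days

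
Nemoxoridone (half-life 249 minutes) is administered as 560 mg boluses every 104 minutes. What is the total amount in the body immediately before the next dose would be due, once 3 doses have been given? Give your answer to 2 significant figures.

970 mg

The 3 doses were given 312, 208, 104 minutes ago.
Total = 560·(1/2)^(312/249) + 560·(1/2)^(208/249) + 560·(1/2)^(104/249)
      = 234.96 + 313.85 + 419.23 ≈ 968.05 mg.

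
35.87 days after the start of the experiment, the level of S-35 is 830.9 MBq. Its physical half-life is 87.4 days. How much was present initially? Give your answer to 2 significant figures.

Number of half-lives elapsed: n = 35.87/87.4 ≈ 0.41041.
A₀ = A × 2^n = 830.9 × 2^0.41041 = 830.9 × 1.3291 ≈ 1104.3 MBq.

1100 MBq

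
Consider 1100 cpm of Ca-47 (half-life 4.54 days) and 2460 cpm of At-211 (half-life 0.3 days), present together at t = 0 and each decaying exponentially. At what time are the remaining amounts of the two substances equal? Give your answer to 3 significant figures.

0.373 days

Set 1100·(1/2)^(t/4.54) = 2460·(1/2)^(t/0.3).
Taking log₂: log₂(1100/2460) = t·(1/4.54 − 1/0.3).
log₂(0.44715) = -1.1612; 1/4.54 − 1/0.3 = -3.1131.
t = -1.1612 / -3.1131 ≈ 0.37299 days.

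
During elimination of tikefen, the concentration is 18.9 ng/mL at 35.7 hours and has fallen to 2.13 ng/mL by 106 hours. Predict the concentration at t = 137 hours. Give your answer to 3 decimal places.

0.813 ng/mL

Over Δt = 106 − 35.7 = 70.3 hours, the level fell by a factor of 18.9/2.13 ≈ 8.8732.
n = log₂(8.8732) ≈ 3.1495 half-lives, so t½ = 70.3/3.1495 ≈ 22.321 hours.
From t = 106 to t = 137: 2.13 × (1/2)^((137−106)/22.321) ≈ 0.8134 ng/mL.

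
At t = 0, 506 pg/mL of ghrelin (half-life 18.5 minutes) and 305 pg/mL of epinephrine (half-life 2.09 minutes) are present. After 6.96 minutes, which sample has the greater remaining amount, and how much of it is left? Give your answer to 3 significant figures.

ghrelin: 506 × (1/2)^0.37622 ≈ 389.85 pg/mL.
epinephrine: 305 × (1/2)^3.3301 ≈ 30.327 pg/mL.
Ghrelin has more remaining, at ≈ 389.85 pg/mL.

ghrelin, 390 pg/mL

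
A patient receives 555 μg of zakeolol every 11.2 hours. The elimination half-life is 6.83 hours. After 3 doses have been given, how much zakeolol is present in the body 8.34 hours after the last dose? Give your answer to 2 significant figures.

The 3 doses were given 30.74, 19.54, 8.34 hours ago.
Total = 555·(1/2)^(30.74/6.83) + 555·(1/2)^(19.54/6.83) + 555·(1/2)^(8.34/6.83)
      = 24.515 + 76.397 + 238.07 ≈ 338.98 μg.

340 μg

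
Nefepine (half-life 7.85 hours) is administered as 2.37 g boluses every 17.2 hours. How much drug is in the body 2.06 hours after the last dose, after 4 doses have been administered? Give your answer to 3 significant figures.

The 4 doses were given 53.66, 36.46, 19.26, 2.06 hours ago.
Total = 2.37·(1/2)^(53.66/7.85) + 2.37·(1/2)^(36.46/7.85) + 2.37·(1/2)^(19.26/7.85) + 2.37·(1/2)^(2.06/7.85)
      = 0.020749 + 0.094752 + 0.43268 + 1.9758 ≈ 2.524 g.

2.52 g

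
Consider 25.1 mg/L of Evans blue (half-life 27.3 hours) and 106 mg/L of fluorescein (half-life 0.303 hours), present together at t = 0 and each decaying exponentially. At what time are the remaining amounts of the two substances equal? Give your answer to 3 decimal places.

0.637 hours

Set 25.1·(1/2)^(t/27.3) = 106·(1/2)^(t/0.303).
Taking log₂: log₂(25.1/106) = t·(1/27.3 − 1/0.303).
log₂(0.23679) = -2.0783; 1/27.3 − 1/0.303 = -3.2637.
t = -2.0783 / -3.2637 ≈ 0.63679 hours.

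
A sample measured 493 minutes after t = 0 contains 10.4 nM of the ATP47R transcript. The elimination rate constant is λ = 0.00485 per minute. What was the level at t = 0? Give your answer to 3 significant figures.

114 nM

t½ = ln 2 / λ = 0.69315 / 0.00485 ≈ 142.92 minutes.
Number of half-lives elapsed: n = 493/142.92 ≈ 3.4496.
A₀ = A × 2^n = 10.4 × 2^3.4496 = 10.4 × 10.925 ≈ 113.62 nM.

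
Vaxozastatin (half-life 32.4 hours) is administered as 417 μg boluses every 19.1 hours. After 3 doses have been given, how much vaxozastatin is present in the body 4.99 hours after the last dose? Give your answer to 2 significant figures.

790 μg

The 3 doses were given 43.19, 24.09, 4.99 hours ago.
Total = 417·(1/2)^(43.19/32.4) + 417·(1/2)^(24.09/32.4) + 417·(1/2)^(4.99/32.4)
      = 165.52 + 249.07 + 374.78 ≈ 789.37 μg.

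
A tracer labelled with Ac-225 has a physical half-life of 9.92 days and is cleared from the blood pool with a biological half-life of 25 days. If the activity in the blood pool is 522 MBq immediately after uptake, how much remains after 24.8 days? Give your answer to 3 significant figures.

46.4 MBq

1/t_eff = 1/t_phys + 1/t_biol = 1/9.92 + 1/25 = 0.14081 per day.
t_eff = 9.92 × 25 / (9.92 + 25) ≈ 7.1019 days.
Remaining = 522 × (1/2)^(24.8/7.1019) = 522 × (1/2)^3.492 ≈ 46.395 MBq.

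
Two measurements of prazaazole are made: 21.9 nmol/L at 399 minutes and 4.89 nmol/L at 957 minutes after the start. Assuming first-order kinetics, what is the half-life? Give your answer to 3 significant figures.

258 minutes

Over Δt = 957 − 399 = 558 minutes, the level fell by a factor of 21.9/4.89 ≈ 4.4785.
n = log₂(4.4785) ≈ 2.163 half-lives, so t½ = 558/2.163 ≈ 257.97 minutes.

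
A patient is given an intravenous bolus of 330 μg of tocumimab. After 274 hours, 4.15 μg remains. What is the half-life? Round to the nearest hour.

43 hours

A/A₀ = 4.15/330 ≈ 0.012576.
n = log₂(79.518) ≈ 6.3132 half-lives elapsed in 274 hours.
t½ = 274/6.3132 ≈ 43.401 hours.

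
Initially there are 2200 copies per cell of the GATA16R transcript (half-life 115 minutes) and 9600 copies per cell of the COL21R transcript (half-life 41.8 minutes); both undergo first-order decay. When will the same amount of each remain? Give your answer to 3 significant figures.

Set 2200·(1/2)^(t/115) = 9600·(1/2)^(t/41.8).
Taking log₂: log₂(2200/9600) = t·(1/115 − 1/41.8).
log₂(0.22917) = -2.1255; 1/115 − 1/41.8 = -0.015228.
t = -2.1255 / -0.015228 ≈ 139.58 minutes.

140 minutes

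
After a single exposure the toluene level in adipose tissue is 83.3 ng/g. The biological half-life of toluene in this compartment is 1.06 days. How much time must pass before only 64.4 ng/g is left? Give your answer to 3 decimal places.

0.394 days

Fraction remaining = 64.4/83.3 ≈ 0.77311.
n = log₂(83.3/64.4) = ln(1.2935)/ln 2 ≈ 0.37126 half-lives.
t = n × t½ = 0.37126 × 1.06 ≈ 0.39353 days.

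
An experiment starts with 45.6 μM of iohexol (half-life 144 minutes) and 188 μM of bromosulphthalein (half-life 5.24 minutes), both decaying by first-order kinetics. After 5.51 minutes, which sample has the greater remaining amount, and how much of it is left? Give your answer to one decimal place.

bromosulphthalein, 90.7 μM

iohexol: 45.6 × (1/2)^0.038264 ≈ 44.406 μM.
bromosulphthalein: 188 × (1/2)^1.0515 ≈ 90.702 μM.
Bromosulphthalein has more remaining, at ≈ 90.702 μM.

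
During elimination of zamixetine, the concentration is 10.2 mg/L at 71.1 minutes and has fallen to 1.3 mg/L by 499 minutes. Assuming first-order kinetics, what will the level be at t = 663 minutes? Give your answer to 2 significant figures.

Over Δt = 499 − 71.1 = 427.9 minutes, the level fell by a factor of 10.2/1.3 ≈ 7.8462.
n = log₂(7.8462) ≈ 2.972 half-lives, so t½ = 427.9/2.972 ≈ 143.98 minutes.
From t = 499 to t = 663: 1.3 × (1/2)^((663−499)/143.98) ≈ 0.59027 mg/L.

0.59 mg/L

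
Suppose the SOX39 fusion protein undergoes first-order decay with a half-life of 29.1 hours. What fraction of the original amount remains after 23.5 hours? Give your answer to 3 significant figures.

n = 23.5/29.1 ≈ 0.80756 half-lives.
Fraction remaining = (1/2)^0.80756 ≈ 0.57135.

0.571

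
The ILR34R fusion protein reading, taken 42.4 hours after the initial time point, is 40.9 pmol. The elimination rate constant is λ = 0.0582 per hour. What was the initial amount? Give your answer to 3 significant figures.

t½ = ln 2 / λ = 0.69315 / 0.0582 ≈ 11.91 hours.
Number of half-lives elapsed: n = 42.4/11.91 ≈ 3.5601.
A₀ = A × 2^n = 40.9 × 2^3.5601 = 40.9 × 11.795 ≈ 482.42 pmol.

482 pmol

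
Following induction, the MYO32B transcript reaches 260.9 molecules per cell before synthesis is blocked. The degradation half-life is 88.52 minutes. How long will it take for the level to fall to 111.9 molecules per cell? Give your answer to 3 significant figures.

108 minutes

Fraction remaining = 111.9/260.9 ≈ 0.4289.
n = log₂(260.9/111.9) = ln(2.3315)/ln 2 ≈ 1.2213 half-lives.
t = n × t½ = 1.2213 × 88.52 ≈ 108.11 minutes.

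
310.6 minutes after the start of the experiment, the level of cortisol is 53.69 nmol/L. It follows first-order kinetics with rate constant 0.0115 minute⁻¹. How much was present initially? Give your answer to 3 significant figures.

1910 nmol/L

t½ = ln 2 / λ = 0.69315 / 0.0115 ≈ 60.274 minutes.
Number of half-lives elapsed: n = 310.6/60.274 ≈ 5.1532.
A₀ = A × 2^n = 53.69 × 2^5.1532 = 53.69 × 35.584 ≈ 1910.5 nmol/L.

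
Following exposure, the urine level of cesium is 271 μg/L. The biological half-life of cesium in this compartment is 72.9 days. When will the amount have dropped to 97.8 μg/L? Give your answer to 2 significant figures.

110 days

Fraction remaining = 97.8/271 ≈ 0.36089.
n = log₂(271/97.8) = ln(2.771)/ln 2 ≈ 1.4704 half-lives.
t = n × t½ = 1.4704 × 72.9 ≈ 107.19 days.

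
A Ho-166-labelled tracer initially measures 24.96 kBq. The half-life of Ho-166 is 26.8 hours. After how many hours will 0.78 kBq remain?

134 hours

0.78/24.96 = 1/32, so 5 half-lives have elapsed.
t = 5 × 26.8 = 134 hours.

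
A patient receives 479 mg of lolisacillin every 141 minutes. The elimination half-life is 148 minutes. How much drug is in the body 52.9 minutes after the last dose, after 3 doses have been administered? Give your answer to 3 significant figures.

The 3 doses were given 334.9, 193.9, 52.9 minutes ago.
Total = 479·(1/2)^(334.9/148) + 479·(1/2)^(193.9/148) + 479·(1/2)^(52.9/148)
      = 99.805 + 193.17 + 373.88 ≈ 666.86 mg.

667 mg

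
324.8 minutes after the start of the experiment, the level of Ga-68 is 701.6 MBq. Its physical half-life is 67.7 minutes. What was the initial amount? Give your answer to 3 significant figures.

Number of half-lives elapsed: n = 324.8/67.7 ≈ 4.7976.
A₀ = A × 2^n = 701.6 × 2^4.7976 = 701.6 × 27.812 ≈ 19513 MBq.

19500 MBq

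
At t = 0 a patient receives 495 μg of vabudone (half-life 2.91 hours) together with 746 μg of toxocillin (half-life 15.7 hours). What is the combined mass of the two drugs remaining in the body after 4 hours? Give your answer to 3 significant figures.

816 μg

vabudone: 495 × (1/2)^(4/2.91) = 495 × (1/2)^1.3746 ≈ 190.91 μg.
toxocillin: 746 × (1/2)^(4/15.7) = 746 × (1/2)^0.25478 ≈ 625.24 μg.
Total = 190.91 + 625.24 ≈ 816.14 μg.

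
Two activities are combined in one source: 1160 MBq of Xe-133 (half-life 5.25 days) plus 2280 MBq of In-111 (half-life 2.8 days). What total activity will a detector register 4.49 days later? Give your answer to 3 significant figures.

1390 MBq

Xe-133: 1160 × (1/2)^(4.49/5.25) = 1160 × (1/2)^0.85524 ≈ 641.22 MBq.
In-111: 2280 × (1/2)^(4.49/2.8) = 2280 × (1/2)^1.6036 ≈ 750.26 MBq.
Total = 641.22 + 750.26 ≈ 1391.5 MBq.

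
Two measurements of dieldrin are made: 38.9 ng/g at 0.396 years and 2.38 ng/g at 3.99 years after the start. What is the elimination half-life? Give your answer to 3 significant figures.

Over Δt = 3.99 − 0.396 = 3.594 years, the level fell by a factor of 38.9/2.38 ≈ 16.345.
n = log₂(16.345) ≈ 4.0307 half-lives, so t½ = 3.594/4.0307 ≈ 0.89165 years.

0.892 years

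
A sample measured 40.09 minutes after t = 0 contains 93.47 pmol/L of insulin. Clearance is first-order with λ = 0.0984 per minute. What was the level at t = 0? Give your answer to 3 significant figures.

t½ = ln 2 / λ = 0.69315 / 0.0984 ≈ 7.0442 minutes.
Number of half-lives elapsed: n = 40.09/7.0442 ≈ 5.6912.
A₀ = A × 2^n = 93.47 × 2^5.6912 = 93.47 × 51.669 ≈ 4829.5 pmol/L.

4830 pmol/L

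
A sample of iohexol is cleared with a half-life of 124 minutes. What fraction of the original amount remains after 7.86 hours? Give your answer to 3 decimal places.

0.072

7.86 hours = 471.6 minutes.
n = 471.6/124 ≈ 3.8032 half-lives.
Fraction remaining = (1/2)^3.8032 ≈ 0.071633.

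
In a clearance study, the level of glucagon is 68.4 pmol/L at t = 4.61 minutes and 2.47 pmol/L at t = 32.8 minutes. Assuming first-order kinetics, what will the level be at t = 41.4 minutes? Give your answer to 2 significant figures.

Over Δt = 32.8 − 4.61 = 28.19 minutes, the level fell by a factor of 68.4/2.47 ≈ 27.692.
n = log₂(27.692) ≈ 4.7914 half-lives, so t½ = 28.19/4.7914 ≈ 5.8834 minutes.
From t = 32.8 to t = 41.4: 2.47 × (1/2)^((41.4−32.8)/5.8834) ≈ 0.89675 pmol/L.

0.90 pmol/L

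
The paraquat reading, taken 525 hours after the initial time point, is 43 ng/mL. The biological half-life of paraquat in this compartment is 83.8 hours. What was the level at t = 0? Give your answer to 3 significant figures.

3310 ng/mL

Number of half-lives elapsed: n = 525/83.8 ≈ 6.2649.
A₀ = A × 2^n = 43 × 2^6.2649 = 43 × 76.9 ≈ 3306.7 ng/mL.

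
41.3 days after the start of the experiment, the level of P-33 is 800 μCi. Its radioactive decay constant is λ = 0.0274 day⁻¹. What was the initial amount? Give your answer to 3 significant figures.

2480 μCi

t½ = ln 2 / λ = 0.69315 / 0.0274 ≈ 25.297 days.
Number of half-lives elapsed: n = 41.3/25.297 ≈ 1.6326.
A₀ = A × 2^n = 800 × 2^1.6326 = 800 × 3.1007 ≈ 2480.5 μCi.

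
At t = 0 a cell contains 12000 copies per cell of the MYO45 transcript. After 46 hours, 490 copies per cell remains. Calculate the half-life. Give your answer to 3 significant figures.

9.97 hours

A/A₀ = 490/12000 ≈ 0.040833.
n = log₂(24.49) ≈ 4.6141 half-lives elapsed in 46 hours.
t½ = 46/4.6141 ≈ 9.9694 hours.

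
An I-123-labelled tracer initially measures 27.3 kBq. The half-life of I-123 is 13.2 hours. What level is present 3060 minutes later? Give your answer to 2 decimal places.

1.88 kBq

Convert the elapsed time: 3060 minutes = 51 hours.
Number of half-lives: n = 51/13.2 ≈ 3.8636.
Remaining = 27.3 × (1/2)^3.8636 = 27.3 × 0.068696 ≈ 1.8754 kBq.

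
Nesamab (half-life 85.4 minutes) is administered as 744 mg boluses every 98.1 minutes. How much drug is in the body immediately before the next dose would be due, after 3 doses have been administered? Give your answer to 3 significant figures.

555 mg

The 3 doses were given 294.3, 196.2, 98.1 minutes ago.
Total = 744·(1/2)^(294.3/85.4) + 744·(1/2)^(196.2/85.4) + 744·(1/2)^(98.1/85.4)
      = 68.263 + 151.35 + 335.56 ≈ 555.18 mg.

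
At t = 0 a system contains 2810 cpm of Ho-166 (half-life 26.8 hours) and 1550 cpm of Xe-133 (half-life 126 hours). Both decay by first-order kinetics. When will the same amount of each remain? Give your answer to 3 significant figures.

Set 2810·(1/2)^(t/26.8) = 1550·(1/2)^(t/126).
Taking log₂: log₂(2810/1550) = t·(1/26.8 − 1/126).
log₂(1.8129) = 0.8583; 1/26.8 − 1/126 = 0.029377.
t = 0.8583 / 0.029377 ≈ 29.217 hours.

29.2 hours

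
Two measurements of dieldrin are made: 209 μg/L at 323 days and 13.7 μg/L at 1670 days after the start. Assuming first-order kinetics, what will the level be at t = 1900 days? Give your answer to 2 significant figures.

8.6 μg/L

Over Δt = 1670 − 323 = 1347 days, the level fell by a factor of 209/13.7 ≈ 15.255.
n = log₂(15.255) ≈ 3.9313 half-lives, so t½ = 1347/3.9313 ≈ 342.64 days.
From t = 1670 to t = 1900: 13.7 × (1/2)^((1900−1670)/342.64) ≈ 8.603 μg/L.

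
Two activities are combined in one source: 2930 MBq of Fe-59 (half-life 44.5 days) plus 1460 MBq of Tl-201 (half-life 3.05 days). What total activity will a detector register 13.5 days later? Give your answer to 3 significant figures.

2440 MBq

Fe-59: 2930 × (1/2)^(13.5/44.5) = 2930 × (1/2)^0.30337 ≈ 2374.3 MBq.
Tl-201: 1460 × (1/2)^(13.5/3.05) = 1460 × (1/2)^4.4262 ≈ 67.909 MBq.
Total = 2374.3 + 67.909 ≈ 2442.3 MBq.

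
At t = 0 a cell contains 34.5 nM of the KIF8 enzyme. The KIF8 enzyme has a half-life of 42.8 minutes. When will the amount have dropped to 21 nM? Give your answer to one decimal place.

30.7 minutes

Fraction remaining = 21/34.5 ≈ 0.6087.
n = log₂(34.5/21) = ln(1.6429)/ln 2 ≈ 0.71621 half-lives.
t = n × t½ = 0.71621 × 42.8 ≈ 30.654 minutes.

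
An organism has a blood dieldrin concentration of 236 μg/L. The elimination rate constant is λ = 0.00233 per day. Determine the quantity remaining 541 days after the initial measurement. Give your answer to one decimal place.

t½ = ln 2 / λ = 0.69315 / 0.00233 ≈ 297.49 days.
Number of half-lives: n = 541/297.49 ≈ 1.8186.
Remaining = 236 × (1/2)^1.8186 = 236 × 0.2835 ≈ 66.907 μg/L.

66.9 μg/L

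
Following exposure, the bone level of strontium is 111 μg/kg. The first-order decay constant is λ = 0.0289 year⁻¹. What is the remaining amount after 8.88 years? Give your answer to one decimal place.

t½ = ln 2 / λ = 0.69315 / 0.0289 ≈ 23.984 years.
Number of half-lives: n = 8.88/23.984 ≈ 0.37024.
Remaining = 111 × (1/2)^0.37024 = 111 × 0.77365 ≈ 85.875 μg/kg.

85.9 μg/kg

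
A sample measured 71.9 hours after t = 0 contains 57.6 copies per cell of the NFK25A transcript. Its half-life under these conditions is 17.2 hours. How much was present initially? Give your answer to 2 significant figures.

1000 copies per cell

Number of half-lives elapsed: n = 71.9/17.2 ≈ 4.1802.
A₀ = A × 2^n = 57.6 × 2^4.1802 = 57.6 × 18.129 ≈ 1044.2 copies per cell.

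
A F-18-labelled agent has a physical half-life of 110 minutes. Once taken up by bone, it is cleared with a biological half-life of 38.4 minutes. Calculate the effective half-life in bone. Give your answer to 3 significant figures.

28.5 minutes

1/t_eff = 1/t_phys + 1/t_biol = 1/110 + 1/38.4 = 0.035133 per minute.
t_eff = 110 × 38.4 / (110 + 38.4) ≈ 28.464 minutes.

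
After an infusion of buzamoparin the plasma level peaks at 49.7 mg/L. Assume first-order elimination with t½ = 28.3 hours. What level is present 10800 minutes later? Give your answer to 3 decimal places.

0.605 mg/L

Convert the elapsed time: 10800 minutes = 180 hours.
Number of half-lives: n = 180/28.3 ≈ 6.3604.
Remaining = 49.7 × (1/2)^6.3604 = 49.7 × 0.012171 ≈ 0.60489 mg/L.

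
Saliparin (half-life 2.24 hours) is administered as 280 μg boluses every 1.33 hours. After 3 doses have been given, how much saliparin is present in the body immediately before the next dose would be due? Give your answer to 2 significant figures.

The 3 doses were given 3.99, 2.66, 1.33 hours ago.
Total = 280·(1/2)^(3.99/2.24) + 280·(1/2)^(2.66/2.24) + 280·(1/2)^(1.33/2.24)
      = 81.461 + 122.94 + 185.53 ≈ 389.93 μg.

390 μg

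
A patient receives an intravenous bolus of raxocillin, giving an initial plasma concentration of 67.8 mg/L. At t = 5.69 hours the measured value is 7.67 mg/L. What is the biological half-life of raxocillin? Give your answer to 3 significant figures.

A/A₀ = 7.67/67.8 ≈ 0.11313.
n = log₂(8.8396) ≈ 3.144 half-lives elapsed in 5.69 hours.
t½ = 5.69/3.144 ≈ 1.8098 hours.

1.81 hours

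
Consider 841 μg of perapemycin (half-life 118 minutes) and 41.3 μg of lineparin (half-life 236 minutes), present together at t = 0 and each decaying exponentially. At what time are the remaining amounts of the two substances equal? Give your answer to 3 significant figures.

1030 minutes

Set 841·(1/2)^(t/118) = 41.3·(1/2)^(t/236).
Taking log₂: log₂(841/41.3) = t·(1/118 − 1/236).
log₂(20.363) = 4.3479; 1/118 − 1/236 = 0.0042373.
t = 4.3479 / 0.0042373 ≈ 1026.1 minutes.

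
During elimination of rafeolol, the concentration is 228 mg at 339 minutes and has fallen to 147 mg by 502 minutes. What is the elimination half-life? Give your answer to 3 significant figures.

Over Δt = 502 − 339 = 163 minutes, the level fell by a factor of 228/147 ≈ 1.551.
n = log₂(1.551) ≈ 0.63322 half-lives, so t½ = 163/0.63322 ≈ 257.42 minutes.

257 minutes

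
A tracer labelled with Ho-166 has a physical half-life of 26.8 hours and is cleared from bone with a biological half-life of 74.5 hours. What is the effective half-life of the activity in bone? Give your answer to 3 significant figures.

1/t_eff = 1/t_phys + 1/t_biol = 1/26.8 + 1/74.5 = 0.050736 per hour.
t_eff = 26.8 × 74.5 / (26.8 + 74.5) ≈ 19.71 hours.

19.7 hours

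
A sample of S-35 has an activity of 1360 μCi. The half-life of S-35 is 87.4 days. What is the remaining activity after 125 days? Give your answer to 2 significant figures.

Number of half-lives: n = 125/87.4 ≈ 1.4302.
Remaining = 1360 × (1/2)^1.4302 = 1360 × 0.37108 ≈ 504.67 μCi.

500 μCi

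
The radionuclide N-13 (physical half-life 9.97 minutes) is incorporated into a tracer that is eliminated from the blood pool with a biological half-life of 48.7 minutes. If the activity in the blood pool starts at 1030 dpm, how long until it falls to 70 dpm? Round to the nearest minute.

1/t_eff = 1/t_phys + 1/t_biol = 1/9.97 + 1/48.7 = 0.12083 per minute.
t_eff = 9.97 × 48.7 / (9.97 + 48.7) ≈ 8.2758 minutes.
n = log₂(1030/70) ≈ 3.8791; t = 3.8791 × 8.2758 ≈ 32.103 minutes.

32 minutes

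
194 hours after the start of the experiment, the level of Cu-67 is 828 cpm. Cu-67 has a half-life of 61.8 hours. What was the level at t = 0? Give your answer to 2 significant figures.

7300 cpm

Number of half-lives elapsed: n = 194/61.8 ≈ 3.1392.
A₀ = A × 2^n = 828 × 2^3.1392 = 828 × 8.8101 ≈ 7294.8 cpm.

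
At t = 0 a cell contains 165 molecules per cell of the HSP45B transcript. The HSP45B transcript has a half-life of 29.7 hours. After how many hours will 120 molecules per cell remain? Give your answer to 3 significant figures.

Fraction remaining = 120/165 ≈ 0.72727.
n = log₂(165/120) = ln(1.375)/ln 2 ≈ 0.45943 half-lives.
t = n × t½ = 0.45943 × 29.7 ≈ 13.645 hours.

13.6 hours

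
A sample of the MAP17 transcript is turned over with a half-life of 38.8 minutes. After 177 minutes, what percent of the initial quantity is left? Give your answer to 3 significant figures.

4.23%

n = 177/38.8 ≈ 4.5619 half-lives.
Fraction remaining = (1/2)^4.5619 ≈ 0.042339, i.e. 4.2339%.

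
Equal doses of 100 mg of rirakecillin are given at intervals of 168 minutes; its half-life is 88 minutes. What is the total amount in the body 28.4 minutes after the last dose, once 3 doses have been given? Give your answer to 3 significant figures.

The 3 doses were given 364.4, 196.4, 28.4 minutes ago.
Total = 100·(1/2)^(364.4/88) + 100·(1/2)^(196.4/88) + 100·(1/2)^(28.4/88)
      = 5.6684 + 21.289 + 79.956 ≈ 106.91 mg.

107 mg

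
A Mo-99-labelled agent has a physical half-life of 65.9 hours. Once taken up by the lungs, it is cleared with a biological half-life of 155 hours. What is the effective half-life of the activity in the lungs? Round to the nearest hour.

46 hours

1/t_eff = 1/t_phys + 1/t_biol = 1/65.9 + 1/155 = 0.021626 per hour.
t_eff = 65.9 × 155 / (65.9 + 155) ≈ 46.24 hours.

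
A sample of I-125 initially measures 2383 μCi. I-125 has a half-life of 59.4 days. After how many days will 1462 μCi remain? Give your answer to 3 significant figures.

41.9 days

Fraction remaining = 1462/2383 ≈ 0.61351.
n = log₂(2383/1462) = ln(1.63)/ln 2 ≈ 0.70484 half-lives.
t = n × t½ = 0.70484 × 59.4 ≈ 41.867 days.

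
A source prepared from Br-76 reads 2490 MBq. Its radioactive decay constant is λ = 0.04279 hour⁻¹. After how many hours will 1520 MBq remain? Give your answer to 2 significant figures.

12 hours

t½ = ln 2 / λ = 0.69315 / 0.04279 ≈ 16.199 hours.
Fraction remaining = 1520/2490 ≈ 0.61044.
n = log₂(2490/1520) = ln(1.6382)/ln 2 ≈ 0.71207 half-lives.
t = n × t½ = 0.71207 × 16.199 ≈ 11.535 hours.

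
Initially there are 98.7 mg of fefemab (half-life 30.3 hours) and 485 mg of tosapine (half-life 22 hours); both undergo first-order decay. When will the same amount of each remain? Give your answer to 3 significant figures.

184 hours

Set 98.7·(1/2)^(t/30.3) = 485·(1/2)^(t/22).
Taking log₂: log₂(98.7/485) = t·(1/30.3 − 1/22).
log₂(0.20351) = -2.2969; 1/30.3 − 1/22 = -0.012451.
t = -2.2969 / -0.012451 ≈ 184.47 hours.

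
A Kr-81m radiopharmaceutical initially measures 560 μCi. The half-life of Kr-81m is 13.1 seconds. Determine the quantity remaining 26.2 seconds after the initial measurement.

140 μCi

Elapsed time is 2 half-lives (26.2/13.1).
Each half-life halves the amount: 560 × (1/2)^2 = 560/4 = 140 μCi.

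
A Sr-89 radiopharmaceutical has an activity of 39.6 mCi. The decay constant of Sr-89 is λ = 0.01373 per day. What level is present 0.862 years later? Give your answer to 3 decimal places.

t½ = ln 2 / λ = 0.69315 / 0.01373 ≈ 50.484 days.
Convert the elapsed time: 0.862 years = 314.63 days.
Number of half-lives: n = 314.63/50.484 ≈ 6.2323.
Remaining = 39.6 × (1/2)^6.2323 = 39.6 × 0.013302 ≈ 0.52674 mCi.

0.527 mCi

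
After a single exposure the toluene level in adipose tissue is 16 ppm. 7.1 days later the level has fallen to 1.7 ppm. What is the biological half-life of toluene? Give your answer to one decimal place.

A/A₀ = 1.7/16 ≈ 0.10625.
n = log₂(9.4118) ≈ 3.2345 half-lives elapsed in 7.1 days.
t½ = 7.1/3.2345 ≈ 2.1951 days.

2.2 days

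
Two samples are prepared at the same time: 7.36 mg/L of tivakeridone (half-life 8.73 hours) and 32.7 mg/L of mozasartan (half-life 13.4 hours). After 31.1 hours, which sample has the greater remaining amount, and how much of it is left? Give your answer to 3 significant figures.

tivakeridone: 7.36 × (1/2)^3.5624 ≈ 0.62299 mg/L.
mozasartan: 32.7 × (1/2)^2.3209 ≈ 6.5447 mg/L.
Mozasartan has more remaining, at ≈ 6.5447 mg/L.

mozasartan, 6.54 mg/L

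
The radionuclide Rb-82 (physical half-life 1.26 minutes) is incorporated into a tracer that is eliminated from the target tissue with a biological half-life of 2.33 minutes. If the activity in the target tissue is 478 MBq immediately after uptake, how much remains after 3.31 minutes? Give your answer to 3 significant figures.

28.9 MBq

1/t_eff = 1/t_phys + 1/t_biol = 1/1.26 + 1/2.33 = 1.2228 per minute.
t_eff = 1.26 × 2.33 / (1.26 + 2.33) ≈ 0.81777 minutes.
Remaining = 478 × (1/2)^(3.31/0.81777) = 478 × (1/2)^4.0476 ≈ 28.906 MBq.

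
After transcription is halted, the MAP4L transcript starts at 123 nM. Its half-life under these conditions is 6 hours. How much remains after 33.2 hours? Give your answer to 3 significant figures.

Number of half-lives: n = 33.2/6 ≈ 5.5333.
Remaining = 123 × (1/2)^5.5333 = 123 × 0.021592 ≈ 2.6559 nM.

2.66 nM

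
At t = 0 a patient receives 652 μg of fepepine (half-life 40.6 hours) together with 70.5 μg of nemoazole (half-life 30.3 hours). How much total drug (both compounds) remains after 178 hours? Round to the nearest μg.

32 μg

fepepine: 652 × (1/2)^(178/40.6) = 652 × (1/2)^4.3842 ≈ 31.222 μg.
nemoazole: 70.5 × (1/2)^(178/30.3) = 70.5 × (1/2)^5.8746 ≈ 1.2016 μg.
Total = 31.222 + 1.2016 ≈ 32.424 μg.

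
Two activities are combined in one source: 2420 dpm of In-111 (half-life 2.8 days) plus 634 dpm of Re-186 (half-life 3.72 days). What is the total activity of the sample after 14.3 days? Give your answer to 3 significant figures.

In-111: 2420 × (1/2)^(14.3/2.8) = 2420 × (1/2)^5.1071 ≈ 70.212 dpm.
Re-186: 634 × (1/2)^(14.3/3.72) = 634 × (1/2)^3.8441 ≈ 44.147 dpm.
Total = 70.212 + 44.147 ≈ 114.36 dpm.

114 dpm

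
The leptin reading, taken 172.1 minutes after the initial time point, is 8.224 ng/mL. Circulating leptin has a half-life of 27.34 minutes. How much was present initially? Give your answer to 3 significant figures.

Number of half-lives elapsed: n = 172.1/27.34 ≈ 6.2948.
A₀ = A × 2^n = 8.224 × 2^6.2948 = 8.224 × 78.51 ≈ 645.67 ng/mL.

646 ng/mL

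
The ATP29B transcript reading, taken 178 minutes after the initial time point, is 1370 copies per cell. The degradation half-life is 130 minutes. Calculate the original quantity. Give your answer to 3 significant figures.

3540 copies per cell

Number of half-lives elapsed: n = 178/130 ≈ 1.3692.
A₀ = A × 2^n = 1370 × 2^1.3692 = 1370 × 2.5833 ≈ 3539.2 copies per cell.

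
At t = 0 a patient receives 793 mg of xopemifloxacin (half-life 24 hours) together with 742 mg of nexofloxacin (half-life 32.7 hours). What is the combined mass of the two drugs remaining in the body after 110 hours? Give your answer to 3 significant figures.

105 mg

xopemifloxacin: 793 × (1/2)^(110/24) = 793 × (1/2)^4.5833 ≈ 33.079 mg.
nexofloxacin: 742 × (1/2)^(110/32.7) = 742 × (1/2)^3.3639 ≈ 72.072 mg.
Total = 33.079 + 72.072 ≈ 105.15 mg.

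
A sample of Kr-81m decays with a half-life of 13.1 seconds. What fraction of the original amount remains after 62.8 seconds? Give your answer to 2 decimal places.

n = 62.8/13.1 ≈ 4.7939 half-lives.
Fraction remaining = (1/2)^4.7939 ≈ 0.036049.

0.04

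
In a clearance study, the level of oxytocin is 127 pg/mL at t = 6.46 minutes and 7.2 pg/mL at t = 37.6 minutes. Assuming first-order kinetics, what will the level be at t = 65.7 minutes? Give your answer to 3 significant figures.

0.540 pg/mL

Over Δt = 37.6 − 6.46 = 31.14 minutes, the level fell by a factor of 127/7.2 ≈ 17.639.
n = log₂(17.639) ≈ 4.1407 half-lives, so t½ = 31.14/4.1407 ≈ 7.5205 minutes.
From t = 37.6 to t = 65.7: 7.2 × (1/2)^((65.7−37.6)/7.5205) ≈ 0.54019 pg/mL.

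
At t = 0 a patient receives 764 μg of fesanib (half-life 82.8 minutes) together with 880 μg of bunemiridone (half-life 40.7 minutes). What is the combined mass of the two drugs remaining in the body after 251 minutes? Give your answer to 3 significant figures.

106 μg

fesanib: 764 × (1/2)^(251/82.8) = 764 × (1/2)^3.0314 ≈ 93.444 μg.
bunemiridone: 880 × (1/2)^(251/40.7) = 880 × (1/2)^6.1671 ≈ 12.246 μg.
Total = 93.444 + 12.246 ≈ 105.69 μg.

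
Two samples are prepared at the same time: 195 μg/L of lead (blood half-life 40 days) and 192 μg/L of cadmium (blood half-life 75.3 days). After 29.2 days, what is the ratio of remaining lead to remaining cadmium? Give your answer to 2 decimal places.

0.80

lead: 195 × (1/2)^(29.2/40) = 195 × (1/2)^0.73 ≈ 117.57 μg/L.
cadmium: 192 × (1/2)^(29.2/75.3) = 192 × (1/2)^0.38778 ≈ 146.75 μg/L.
Ratio ≈ 117.57 / 146.75 ≈ 0.80115.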